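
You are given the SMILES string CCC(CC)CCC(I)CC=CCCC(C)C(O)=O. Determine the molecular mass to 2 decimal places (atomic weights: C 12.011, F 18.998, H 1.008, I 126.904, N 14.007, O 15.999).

First, the molecular formula is C16H29IO2 (counting implicit H from valence).
  C: 16 × 12.011 = 192.176
  H: 29 × 1.008 = 29.232
  I: 1 × 126.904 = 126.904
  O: 2 × 15.999 = 31.998
Sum: 16×12.011 + 29×1.008 + 1×126.904 + 2×15.999 = 380.310 → 380.31 g/mol.

380.31 g/mol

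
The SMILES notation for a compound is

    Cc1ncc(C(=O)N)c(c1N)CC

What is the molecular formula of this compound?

Walk through each heavy atom and fill implicit hydrogens from standard valence (C 4, N 3, O 2, S 2, halogen 1); for lowercase aromatic atoms, an aromatic c carries 1 H when it has two neighbours and 0 H with three, and aromatic n carries 0 H:
  atom 1: C, bond orders sum to 1 (valence 4) → 3 H
  atom 2: aromatic c, 3 neighbours → 0 H
  atom 3: aromatic n, 2 neighbours → 0 H
  atom 4: aromatic c, 2 neighbours → 1 H
  atom 5: aromatic c, 3 neighbours → 0 H
  atom 6: C, bond orders sum to 4 (valence 4) → 0 H
  atom 7: O, bond orders sum to 2 (valence 2) → 0 H
  atom 8: N, bond orders sum to 1 (valence 3) → 2 H
  atom 9: aromatic c, 3 neighbours → 0 H
  atom 10: aromatic c, 3 neighbours → 0 H
  atom 11: N, bond orders sum to 1 (valence 3) → 2 H
  atom 12: C, bond orders sum to 2 (valence 4) → 2 H
  atom 13: C, bond orders sum to 1 (valence 4) → 3 H
Totals → C:9, H:13, N:3, O:1.
In Hill order: C9H13N3O.

C9H13N3O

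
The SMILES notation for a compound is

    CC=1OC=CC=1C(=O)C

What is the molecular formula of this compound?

Walk through each heavy atom and fill implicit hydrogens from standard valence (C 4, N 3, O 2, S 2, halogen 1):
  atom 1: C, bond orders sum to 1 (valence 4) → 3 H
  atom 2: C, bond orders sum to 4 (valence 4) → 0 H
  atom 3: O, bond orders sum to 2 (valence 2) → 0 H
  atom 4: C, bond orders sum to 3 (valence 4) → 1 H
  atom 5: C, bond orders sum to 3 (valence 4) → 1 H
  atom 6: C, bond orders sum to 4 (valence 4) → 0 H
  atom 7: C, bond orders sum to 4 (valence 4) → 0 H
  atom 8: O, bond orders sum to 2 (valence 2) → 0 H
  atom 9: C, bond orders sum to 1 (valence 4) → 3 H
Totals → C:7, H:8, O:2.

C7H8O2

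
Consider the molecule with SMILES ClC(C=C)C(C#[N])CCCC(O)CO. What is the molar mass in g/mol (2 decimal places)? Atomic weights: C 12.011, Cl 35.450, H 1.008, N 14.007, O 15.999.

First, the molecular formula is C10H16ClNO2 (counting implicit H from valence).
  C: 10 × 12.011 = 120.110
  Cl: 1 × 35.450 = 35.450
  H: 16 × 1.008 = 16.128
  N: 1 × 14.007 = 14.007
  O: 2 × 15.999 = 31.998
Sum: 10×12.011 + 1×35.450 + 16×1.008 + 1×14.007 + 2×15.999 = 217.693 → 217.69 g/mol.

217.69 g/mol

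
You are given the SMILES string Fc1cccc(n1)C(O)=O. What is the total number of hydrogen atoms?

Walk through each heavy atom and fill implicit hydrogens from standard valence (C 4, N 3, O 2, S 2, halogen 1); for lowercase aromatic atoms, an aromatic c carries 1 H when it has two neighbours and 0 H with three, and aromatic n carries 0 H:
  atom 1: F (halogen, monovalent) → 0 H
  atom 2: aromatic c, 3 neighbours → 0 H
  atom 3: aromatic c, 2 neighbours → 1 H
  atom 4: aromatic c, 2 neighbours → 1 H
  atom 5: aromatic c, 2 neighbours → 1 H
  atom 6: aromatic c, 3 neighbours → 0 H
  atom 7: aromatic n, 2 neighbours → 0 H
  atom 8: C, bond orders sum to 4 (valence 4) → 0 H
  atom 9: O, bond orders sum to 1 (valence 2) → 1 H
  atom 10: O, bond orders sum to 2 (valence 2) → 0 H
Total hydrogens: 4.

4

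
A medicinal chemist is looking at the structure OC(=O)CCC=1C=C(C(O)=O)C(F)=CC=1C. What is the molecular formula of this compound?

Walk through each heavy atom and fill implicit hydrogens from standard valence (C 4, N 3, O 2, S 2, halogen 1):
  atom 1: O, bond orders sum to 1 (valence 2) → 1 H
  atom 2: C, bond orders sum to 4 (valence 4) → 0 H
  atom 3: O, bond orders sum to 2 (valence 2) → 0 H
  atom 4: C, bond orders sum to 2 (valence 4) → 2 H
  atom 5: C, bond orders sum to 2 (valence 4) → 2 H
  atom 6: C, bond orders sum to 4 (valence 4) → 0 H
  atom 7: C, bond orders sum to 3 (valence 4) → 1 H
  atom 8: C, bond orders sum to 4 (valence 4) → 0 H
  atom 9: C, bond orders sum to 4 (valence 4) → 0 H
  atom 10: O, bond orders sum to 1 (valence 2) → 1 H
  atom 11: O, bond orders sum to 2 (valence 2) → 0 H
  atom 12: C, bond orders sum to 4 (valence 4) → 0 H
  atom 13: F (halogen, monovalent) → 0 H
  atom 14: C, bond orders sum to 3 (valence 4) → 1 H
  atom 15: C, bond orders sum to 4 (valence 4) → 0 H
  atom 16: C, bond orders sum to 1 (valence 4) → 3 H
Totals → C:11, H:11, F:1, O:4.
In Hill order: C11H11FO4.

C11H11FO4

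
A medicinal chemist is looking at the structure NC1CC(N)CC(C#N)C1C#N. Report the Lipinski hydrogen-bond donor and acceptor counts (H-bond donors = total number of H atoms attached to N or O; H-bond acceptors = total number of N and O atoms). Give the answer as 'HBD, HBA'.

4, 4

Donors: find every N or O and count the H atoms it carries.
  atom 1 (N): bond orders sum to 1 → 2 H
  atom 5 (N): bond orders sum to 1 → 2 H
  atom 9 (N): bond orders sum to 3 → 0 H
  atom 12 (N): bond orders sum to 3 → 0 H
Lipinski HBD = 4.
Acceptors: N atoms = 4, O atoms = 0 → HBA = 4.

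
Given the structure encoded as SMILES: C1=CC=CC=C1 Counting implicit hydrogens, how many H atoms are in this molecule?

6

Walk through each heavy atom and fill implicit hydrogens from standard valence (C 4, N 3, O 2, S 2, halogen 1):
  atom 1: C, bond orders sum to 3 (valence 4) → 1 H
  atom 2: C, bond orders sum to 3 (valence 4) → 1 H
  atom 3: C, bond orders sum to 3 (valence 4) → 1 H
  atom 4: C, bond orders sum to 3 (valence 4) → 1 H
  atom 5: C, bond orders sum to 3 (valence 4) → 1 H
  atom 6: C, bond orders sum to 3 (valence 4) → 1 H
Total hydrogens: 6.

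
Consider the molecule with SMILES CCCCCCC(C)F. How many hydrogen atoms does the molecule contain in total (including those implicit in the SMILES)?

17

Walk through each heavy atom and fill implicit hydrogens from standard valence (C 4, N 3, O 2, S 2, halogen 1):
  atom 1: C, bond orders sum to 1 (valence 4) → 3 H
  atom 2: C, bond orders sum to 2 (valence 4) → 2 H
  atom 3: C, bond orders sum to 2 (valence 4) → 2 H
  atom 4: C, bond orders sum to 2 (valence 4) → 2 H
  atom 5: C, bond orders sum to 2 (valence 4) → 2 H
  atom 6: C, bond orders sum to 2 (valence 4) → 2 H
  atom 7: C, bond orders sum to 3 (valence 4) → 1 H
  atom 8: C, bond orders sum to 1 (valence 4) → 3 H
  atom 9: F (halogen, monovalent) → 0 H
Total hydrogens: 17.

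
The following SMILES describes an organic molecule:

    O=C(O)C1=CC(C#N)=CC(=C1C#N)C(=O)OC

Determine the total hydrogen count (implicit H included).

Walk through each heavy atom and fill implicit hydrogens from standard valence (C 4, N 3, O 2, S 2, halogen 1):
  atom 1: O, bond orders sum to 2 (valence 2) → 0 H
  atom 2: C, bond orders sum to 4 (valence 4) → 0 H
  atom 3: O, bond orders sum to 1 (valence 2) → 1 H
  atom 4: C, bond orders sum to 4 (valence 4) → 0 H
  atom 5: C, bond orders sum to 3 (valence 4) → 1 H
  atom 6: C, bond orders sum to 4 (valence 4) → 0 H
  atom 7: C, bond orders sum to 4 (valence 4) → 0 H
  atom 8: N, bond orders sum to 3 (valence 3) → 0 H
  atom 9: C, bond orders sum to 3 (valence 4) → 1 H
  atom 10: C, bond orders sum to 4 (valence 4) → 0 H
  atom 11: C, bond orders sum to 4 (valence 4) → 0 H
  atom 12: C, bond orders sum to 4 (valence 4) → 0 H
  atom 13: N, bond orders sum to 3 (valence 3) → 0 H
  atom 14: C, bond orders sum to 4 (valence 4) → 0 H
  atom 15: O, bond orders sum to 2 (valence 2) → 0 H
  atom 16: O, bond orders sum to 2 (valence 2) → 0 H
  atom 17: C, bond orders sum to 1 (valence 4) → 3 H
Total hydrogens: 6.

6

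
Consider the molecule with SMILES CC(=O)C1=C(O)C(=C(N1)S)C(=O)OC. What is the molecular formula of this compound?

Walk through each heavy atom and fill implicit hydrogens from standard valence (C 4, N 3, O 2, S 2, halogen 1):
  atom 1: C, bond orders sum to 1 (valence 4) → 3 H
  atom 2: C, bond orders sum to 4 (valence 4) → 0 H
  atom 3: O, bond orders sum to 2 (valence 2) → 0 H
  atom 4: C, bond orders sum to 4 (valence 4) → 0 H
  atom 5: C, bond orders sum to 4 (valence 4) → 0 H
  atom 6: O, bond orders sum to 1 (valence 2) → 1 H
  atom 7: C, bond orders sum to 4 (valence 4) → 0 H
  atom 8: C, bond orders sum to 4 (valence 4) → 0 H
  atom 9: N, bond orders sum to 2 (valence 3) → 1 H
  atom 10: S, bond orders sum to 1 (valence 2) → 1 H
  atom 11: C, bond orders sum to 4 (valence 4) → 0 H
  atom 12: O, bond orders sum to 2 (valence 2) → 0 H
  atom 13: O, bond orders sum to 2 (valence 2) → 0 H
  atom 14: C, bond orders sum to 1 (valence 4) → 3 H
Totals → C:8, H:9, N:1, O:4, S:1.
In Hill order: C8H9NO4S.

C8H9NO4S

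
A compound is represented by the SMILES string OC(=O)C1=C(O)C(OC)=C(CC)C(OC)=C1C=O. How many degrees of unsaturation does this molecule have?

Degree of unsaturation = (number of rings) + (number of π bonds).
Ring closures in the SMILES: 1.
π bonds: 5 double bonds (each 1 DoU) → 5 DoU from unsaturation.
Total DoU = 1 + 5 = 6.

6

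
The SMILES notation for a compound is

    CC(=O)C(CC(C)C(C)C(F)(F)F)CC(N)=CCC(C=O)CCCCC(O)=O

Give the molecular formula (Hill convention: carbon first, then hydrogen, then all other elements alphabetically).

Walk through each heavy atom and fill implicit hydrogens from standard valence (C 4, N 3, O 2, S 2, halogen 1):
  atom 1: C, bond orders sum to 1 (valence 4) → 3 H
  atom 2: C, bond orders sum to 4 (valence 4) → 0 H
  atom 3: O, bond orders sum to 2 (valence 2) → 0 H
  atom 4: C, bond orders sum to 3 (valence 4) → 1 H
  atom 5: C, bond orders sum to 2 (valence 4) → 2 H
  atom 6: C, bond orders sum to 3 (valence 4) → 1 H
  atom 7: C, bond orders sum to 1 (valence 4) → 3 H
  atom 8: C, bond orders sum to 3 (valence 4) → 1 H
  atom 9: C, bond orders sum to 1 (valence 4) → 3 H
  atom 10: C, bond orders sum to 4 (valence 4) → 0 H
  atom 11: F (halogen, monovalent) → 0 H
  atom 12: F (halogen, monovalent) → 0 H
  atom 13: F (halogen, monovalent) → 0 H
  atom 14: C, bond orders sum to 2 (valence 4) → 2 H
  atom 15: C, bond orders sum to 4 (valence 4) → 0 H
  atom 16: N, bond orders sum to 1 (valence 3) → 2 H
  atom 17: C, bond orders sum to 3 (valence 4) → 1 H
  atom 18: C, bond orders sum to 2 (valence 4) → 2 H
  atom 19: C, bond orders sum to 3 (valence 4) → 1 H
  atom 20: C, bond orders sum to 3 (valence 4) → 1 H
  atom 21: O, bond orders sum to 2 (valence 2) → 0 H
  atom 22: C, bond orders sum to 2 (valence 4) → 2 H
  atom 23: C, bond orders sum to 2 (valence 4) → 2 H
  atom 24: C, bond orders sum to 2 (valence 4) → 2 H
  atom 25: C, bond orders sum to 2 (valence 4) → 2 H
  atom 26: C, bond orders sum to 4 (valence 4) → 0 H
  atom 27: O, bond orders sum to 1 (valence 2) → 1 H
  atom 28: O, bond orders sum to 2 (valence 2) → 0 H
Totals → C:20, H:32, F:3, N:1, O:4.

C20H32F3NO4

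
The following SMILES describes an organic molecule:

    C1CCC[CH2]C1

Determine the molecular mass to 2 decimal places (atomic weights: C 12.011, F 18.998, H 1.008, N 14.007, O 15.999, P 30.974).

First, the molecular formula is C6H12 (counting implicit H from valence).
  C: 6 × 12.011 = 72.066
  H: 12 × 1.008 = 12.096
Sum: 6×12.011 + 12×1.008 = 84.162 → 84.16 g/mol.

84.16 g/mol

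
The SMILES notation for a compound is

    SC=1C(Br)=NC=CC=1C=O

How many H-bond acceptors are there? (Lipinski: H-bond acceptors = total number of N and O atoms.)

2

N atoms: 1; O atoms: 1.
Lipinski HBA = 1 + 1 = 2.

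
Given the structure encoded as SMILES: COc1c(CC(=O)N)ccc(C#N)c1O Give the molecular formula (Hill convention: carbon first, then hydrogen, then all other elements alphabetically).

C10H10N2O3

Walk through each heavy atom and fill implicit hydrogens from standard valence (C 4, N 3, O 2, S 2, halogen 1); for lowercase aromatic atoms, an aromatic c carries 1 H when it has two neighbours and 0 H with three, and aromatic n carries 0 H:
  atom 1: C, bond orders sum to 1 (valence 4) → 3 H
  atom 2: O, bond orders sum to 2 (valence 2) → 0 H
  atom 3: aromatic c, 3 neighbours → 0 H
  atom 4: aromatic c, 3 neighbours → 0 H
  atom 5: C, bond orders sum to 2 (valence 4) → 2 H
  atom 6: C, bond orders sum to 4 (valence 4) → 0 H
  atom 7: O, bond orders sum to 2 (valence 2) → 0 H
  atom 8: N, bond orders sum to 1 (valence 3) → 2 H
  atom 9: aromatic c, 2 neighbours → 1 H
  atom 10: aromatic c, 2 neighbours → 1 H
  atom 11: aromatic c, 3 neighbours → 0 H
  atom 12: C, bond orders sum to 4 (valence 4) → 0 H
  atom 13: N, bond orders sum to 3 (valence 3) → 0 H
  atom 14: aromatic c, 3 neighbours → 0 H
  atom 15: O, bond orders sum to 1 (valence 2) → 1 H
Totals → C:10, H:10, N:2, O:3.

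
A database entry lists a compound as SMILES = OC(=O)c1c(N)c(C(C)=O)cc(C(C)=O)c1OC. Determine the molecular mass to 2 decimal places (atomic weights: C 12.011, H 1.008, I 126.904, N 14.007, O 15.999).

251.24 g/mol

First, the molecular formula is C12H13NO5 (counting implicit H from valence).
  C: 12 × 12.011 = 144.132
  H: 13 × 1.008 = 13.104
  N: 1 × 14.007 = 14.007
  O: 5 × 15.999 = 79.995
Sum: 12×12.011 + 13×1.008 + 1×14.007 + 5×15.999 = 251.238 → 251.24 g/mol.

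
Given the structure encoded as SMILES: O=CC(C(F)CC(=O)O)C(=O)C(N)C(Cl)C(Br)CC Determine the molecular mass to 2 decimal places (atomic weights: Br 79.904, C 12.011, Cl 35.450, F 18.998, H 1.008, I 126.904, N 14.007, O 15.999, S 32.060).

First, the molecular formula is C11H16BrClFNO4 (counting implicit H from valence).
  Br: 1 × 79.904 = 79.904
  C: 11 × 12.011 = 132.121
  Cl: 1 × 35.450 = 35.450
  F: 1 × 18.998 = 18.998
  H: 16 × 1.008 = 16.128
  N: 1 × 14.007 = 14.007
  O: 4 × 15.999 = 63.996
Sum: 1×79.904 + 11×12.011 + 1×35.450 + 1×18.998 + 16×1.008 + 1×14.007 + 4×15.999 = 360.604 → 360.60 g/mol.

360.60 g/mol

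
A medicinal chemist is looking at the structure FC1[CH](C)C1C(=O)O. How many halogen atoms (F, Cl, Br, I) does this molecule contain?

1

Halogen atoms appear at heavy-atom position 1 (1×F).
Other groups present: 1 carboxylic acid.
Halogen count: 1.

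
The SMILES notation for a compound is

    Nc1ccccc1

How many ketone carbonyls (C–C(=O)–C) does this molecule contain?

0

Scan the SMILES for the ketone motif — none present.
Groups that are present: 1 primary amine.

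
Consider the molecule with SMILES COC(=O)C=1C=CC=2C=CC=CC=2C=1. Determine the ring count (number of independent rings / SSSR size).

2

In SMILES, each pair of matching ring-closure digits denotes one ring-closing bond; the number of such bonds equals the number of independent rings.
Ring-closure bonds here: 2.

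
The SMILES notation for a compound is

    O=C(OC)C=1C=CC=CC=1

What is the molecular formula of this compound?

C8H8O2

Walk through each heavy atom and fill implicit hydrogens from standard valence (C 4, N 3, O 2, S 2, halogen 1):
  atom 1: O, bond orders sum to 2 (valence 2) → 0 H
  atom 2: C, bond orders sum to 4 (valence 4) → 0 H
  atom 3: O, bond orders sum to 2 (valence 2) → 0 H
  atom 4: C, bond orders sum to 1 (valence 4) → 3 H
  atom 5: C, bond orders sum to 4 (valence 4) → 0 H
  atom 6: C, bond orders sum to 3 (valence 4) → 1 H
  atom 7: C, bond orders sum to 3 (valence 4) → 1 H
  atom 8: C, bond orders sum to 3 (valence 4) → 1 H
  atom 9: C, bond orders sum to 3 (valence 4) → 1 H
  atom 10: C, bond orders sum to 3 (valence 4) → 1 H
Totals → C:8, H:8, O:2.
In Hill order: C8H8O2.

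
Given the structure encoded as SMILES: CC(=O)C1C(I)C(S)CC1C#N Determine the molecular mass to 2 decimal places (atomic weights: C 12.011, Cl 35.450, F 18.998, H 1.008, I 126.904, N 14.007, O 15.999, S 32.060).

295.14 g/mol

First, the molecular formula is C8H10INOS (counting implicit H from valence).
  C: 8 × 12.011 = 96.088
  H: 10 × 1.008 = 10.080
  I: 1 × 126.904 = 126.904
  N: 1 × 14.007 = 14.007
  O: 1 × 15.999 = 15.999
  S: 1 × 32.060 = 32.060
Sum: 8×12.011 + 10×1.008 + 1×126.904 + 1×14.007 + 1×15.999 + 1×32.060 = 295.138 → 295.14 g/mol.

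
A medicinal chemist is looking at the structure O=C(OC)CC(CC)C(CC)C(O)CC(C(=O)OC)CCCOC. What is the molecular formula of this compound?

C18H34O6

Walk through each heavy atom and fill implicit hydrogens from standard valence (C 4, N 3, O 2, S 2, halogen 1):
  atom 1: O, bond orders sum to 2 (valence 2) → 0 H
  atom 2: C, bond orders sum to 4 (valence 4) → 0 H
  atom 3: O, bond orders sum to 2 (valence 2) → 0 H
  atom 4: C, bond orders sum to 1 (valence 4) → 3 H
  atom 5: C, bond orders sum to 2 (valence 4) → 2 H
  atom 6: C, bond orders sum to 3 (valence 4) → 1 H
  atom 7: C, bond orders sum to 2 (valence 4) → 2 H
  atom 8: C, bond orders sum to 1 (valence 4) → 3 H
  atom 9: C, bond orders sum to 3 (valence 4) → 1 H
  atom 10: C, bond orders sum to 2 (valence 4) → 2 H
  atom 11: C, bond orders sum to 1 (valence 4) → 3 H
  atom 12: C, bond orders sum to 3 (valence 4) → 1 H
  atom 13: O, bond orders sum to 1 (valence 2) → 1 H
  atom 14: C, bond orders sum to 2 (valence 4) → 2 H
  atom 15: C, bond orders sum to 3 (valence 4) → 1 H
  atom 16: C, bond orders sum to 4 (valence 4) → 0 H
  atom 17: O, bond orders sum to 2 (valence 2) → 0 H
  atom 18: O, bond orders sum to 2 (valence 2) → 0 H
  atom 19: C, bond orders sum to 1 (valence 4) → 3 H
  atom 20: C, bond orders sum to 2 (valence 4) → 2 H
  atom 21: C, bond orders sum to 2 (valence 4) → 2 H
  atom 22: C, bond orders sum to 2 (valence 4) → 2 H
  atom 23: O, bond orders sum to 2 (valence 2) → 0 H
  atom 24: C, bond orders sum to 1 (valence 4) → 3 H
Totals → C:18, H:34, O:6.
In Hill order: C18H34O6.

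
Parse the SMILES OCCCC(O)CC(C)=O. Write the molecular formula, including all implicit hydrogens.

C7H14O3

Walk through each heavy atom and fill implicit hydrogens from standard valence (C 4, N 3, O 2, S 2, halogen 1):
  atom 1: O, bond orders sum to 1 (valence 2) → 1 H
  atom 2: C, bond orders sum to 2 (valence 4) → 2 H
  atom 3: C, bond orders sum to 2 (valence 4) → 2 H
  atom 4: C, bond orders sum to 2 (valence 4) → 2 H
  atom 5: C, bond orders sum to 3 (valence 4) → 1 H
  atom 6: O, bond orders sum to 1 (valence 2) → 1 H
  atom 7: C, bond orders sum to 2 (valence 4) → 2 H
  atom 8: C, bond orders sum to 4 (valence 4) → 0 H
  atom 9: C, bond orders sum to 1 (valence 4) → 3 H
  atom 10: O, bond orders sum to 2 (valence 2) → 0 H
Totals → C:7, H:14, O:3.
In Hill order: C7H14O3.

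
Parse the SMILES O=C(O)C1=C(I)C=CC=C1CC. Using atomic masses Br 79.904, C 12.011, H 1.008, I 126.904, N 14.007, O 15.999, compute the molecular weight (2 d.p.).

First, the molecular formula is C9H9IO2 (counting implicit H from valence).
  C: 9 × 12.011 = 108.099
  H: 9 × 1.008 = 9.072
  I: 1 × 126.904 = 126.904
  O: 2 × 15.999 = 31.998
Sum: 9×12.011 + 9×1.008 + 1×126.904 + 2×15.999 = 276.073 → 276.07 g/mol.

276.07 g/mol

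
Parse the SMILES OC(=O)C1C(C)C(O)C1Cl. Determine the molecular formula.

Walk through each heavy atom and fill implicit hydrogens from standard valence (C 4, N 3, O 2, S 2, halogen 1):
  atom 1: O, bond orders sum to 1 (valence 2) → 1 H
  atom 2: C, bond orders sum to 4 (valence 4) → 0 H
  atom 3: O, bond orders sum to 2 (valence 2) → 0 H
  atom 4: C, bond orders sum to 3 (valence 4) → 1 H
  atom 5: C, bond orders sum to 3 (valence 4) → 1 H
  atom 6: C, bond orders sum to 1 (valence 4) → 3 H
  atom 7: C, bond orders sum to 3 (valence 4) → 1 H
  atom 8: O, bond orders sum to 1 (valence 2) → 1 H
  atom 9: C, bond orders sum to 3 (valence 4) → 1 H
  atom 10: Cl (halogen, monovalent) → 0 H
Totals → C:6, H:9, Cl:1, O:3.

C6H9ClO3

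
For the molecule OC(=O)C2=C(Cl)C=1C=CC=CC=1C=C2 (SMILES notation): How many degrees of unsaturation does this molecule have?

Degree of unsaturation = (number of rings) + (number of π bonds).
Ring closures in the SMILES: 2.
π bonds: 6 double bonds (each 1 DoU) → 6 DoU from unsaturation.
Total DoU = 2 + 6 = 8.

8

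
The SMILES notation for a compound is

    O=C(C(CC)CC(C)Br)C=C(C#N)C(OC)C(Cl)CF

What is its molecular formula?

C14H20BrClFNO2

Walk through each heavy atom and fill implicit hydrogens from standard valence (C 4, N 3, O 2, S 2, halogen 1):
  atom 1: O, bond orders sum to 2 (valence 2) → 0 H
  atom 2: C, bond orders sum to 4 (valence 4) → 0 H
  atom 3: C, bond orders sum to 3 (valence 4) → 1 H
  atom 4: C, bond orders sum to 2 (valence 4) → 2 H
  atom 5: C, bond orders sum to 1 (valence 4) → 3 H
  atom 6: C, bond orders sum to 2 (valence 4) → 2 H
  atom 7: C, bond orders sum to 3 (valence 4) → 1 H
  atom 8: C, bond orders sum to 1 (valence 4) → 3 H
  atom 9: Br (halogen, monovalent) → 0 H
  atom 10: C, bond orders sum to 3 (valence 4) → 1 H
  atom 11: C, bond orders sum to 4 (valence 4) → 0 H
  atom 12: C, bond orders sum to 4 (valence 4) → 0 H
  atom 13: N, bond orders sum to 3 (valence 3) → 0 H
  atom 14: C, bond orders sum to 3 (valence 4) → 1 H
  atom 15: O, bond orders sum to 2 (valence 2) → 0 H
  atom 16: C, bond orders sum to 1 (valence 4) → 3 H
  atom 17: C, bond orders sum to 3 (valence 4) → 1 H
  atom 18: Cl (halogen, monovalent) → 0 H
  atom 19: C, bond orders sum to 2 (valence 4) → 2 H
  atom 20: F (halogen, monovalent) → 0 H
Totals → C:14, H:20, Br:1, Cl:1, F:1, N:1, O:2.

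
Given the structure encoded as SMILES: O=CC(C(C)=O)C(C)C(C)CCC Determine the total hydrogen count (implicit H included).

20

Walk through each heavy atom and fill implicit hydrogens from standard valence (C 4, N 3, O 2, S 2, halogen 1):
  atom 1: O, bond orders sum to 2 (valence 2) → 0 H
  atom 2: C, bond orders sum to 3 (valence 4) → 1 H
  atom 3: C, bond orders sum to 3 (valence 4) → 1 H
  atom 4: C, bond orders sum to 4 (valence 4) → 0 H
  atom 5: C, bond orders sum to 1 (valence 4) → 3 H
  atom 6: O, bond orders sum to 2 (valence 2) → 0 H
  atom 7: C, bond orders sum to 3 (valence 4) → 1 H
  atom 8: C, bond orders sum to 1 (valence 4) → 3 H
  atom 9: C, bond orders sum to 3 (valence 4) → 1 H
  atom 10: C, bond orders sum to 1 (valence 4) → 3 H
  atom 11: C, bond orders sum to 2 (valence 4) → 2 H
  atom 12: C, bond orders sum to 2 (valence 4) → 2 H
  atom 13: C, bond orders sum to 1 (valence 4) → 3 H
Total hydrogens: 20.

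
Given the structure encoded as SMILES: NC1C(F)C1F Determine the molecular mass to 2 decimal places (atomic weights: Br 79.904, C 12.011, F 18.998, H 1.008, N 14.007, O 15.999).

93.08 g/mol

First, the molecular formula is C3H5F2N (counting implicit H from valence).
  C: 3 × 12.011 = 36.033
  F: 2 × 18.998 = 37.996
  H: 5 × 1.008 = 5.040
  N: 1 × 14.007 = 14.007
Sum: 3×12.011 + 2×18.998 + 5×1.008 + 1×14.007 = 93.076 → 93.08 g/mol.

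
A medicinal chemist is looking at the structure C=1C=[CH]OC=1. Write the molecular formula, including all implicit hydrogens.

Walk through each heavy atom and fill implicit hydrogens from standard valence (C 4, N 3, O 2, S 2, halogen 1):
  atom 1: C, bond orders sum to 3 (valence 4) → 1 H
  atom 2: C, bond orders sum to 3 (valence 4) → 1 H
  atom 3: C with explicit H count 1
  atom 4: O, bond orders sum to 2 (valence 2) → 0 H
  atom 5: C, bond orders sum to 3 (valence 4) → 1 H
Totals → C:4, H:4, O:1.

C4H4O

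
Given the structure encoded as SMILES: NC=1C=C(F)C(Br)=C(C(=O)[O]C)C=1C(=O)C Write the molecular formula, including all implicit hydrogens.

C10H9BrFNO3

Walk through each heavy atom and fill implicit hydrogens from standard valence (C 4, N 3, O 2, S 2, halogen 1):
  atom 1: N, bond orders sum to 1 (valence 3) → 2 H
  atom 2: C, bond orders sum to 4 (valence 4) → 0 H
  atom 3: C, bond orders sum to 3 (valence 4) → 1 H
  atom 4: C, bond orders sum to 4 (valence 4) → 0 H
  atom 5: F (halogen, monovalent) → 0 H
  atom 6: C, bond orders sum to 4 (valence 4) → 0 H
  atom 7: Br (halogen, monovalent) → 0 H
  atom 8: C, bond orders sum to 4 (valence 4) → 0 H
  atom 9: C, bond orders sum to 4 (valence 4) → 0 H
  atom 10: O, bond orders sum to 2 (valence 2) → 0 H
  atom 11: O with explicit H count 0
  atom 12: C, bond orders sum to 1 (valence 4) → 3 H
  atom 13: C, bond orders sum to 4 (valence 4) → 0 H
  atom 14: C, bond orders sum to 4 (valence 4) → 0 H
  atom 15: O, bond orders sum to 2 (valence 2) → 0 H
  atom 16: C, bond orders sum to 1 (valence 4) → 3 H
Totals → C:10, H:9, Br:1, F:1, N:1, O:3.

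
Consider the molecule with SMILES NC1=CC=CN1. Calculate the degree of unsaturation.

3

Degree of unsaturation = (number of rings) + (number of π bonds).
Ring closures in the SMILES: 1.
π bonds: 2 double bonds (each 1 DoU) → 2 DoU from unsaturation.
Total DoU = 1 + 2 = 3.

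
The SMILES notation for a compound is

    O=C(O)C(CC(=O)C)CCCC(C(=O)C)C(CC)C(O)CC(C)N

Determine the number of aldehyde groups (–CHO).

0

Scan the SMILES for the aldehyde motif — none present.
Groups that are present: 1 carboxylic acid, 1 hydroxyl, 2 ketone, 1 primary amine.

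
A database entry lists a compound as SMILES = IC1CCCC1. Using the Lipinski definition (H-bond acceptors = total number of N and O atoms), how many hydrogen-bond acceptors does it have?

0

N atoms: 0; O atoms: 0.
Lipinski HBA = 0 + 0 = 0.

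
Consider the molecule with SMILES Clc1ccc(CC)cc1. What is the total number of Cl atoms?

Scan the SMILES for Cl atoms (remember two-letter symbols like Cl and Br are single atoms).
Chlorine count: 1.

1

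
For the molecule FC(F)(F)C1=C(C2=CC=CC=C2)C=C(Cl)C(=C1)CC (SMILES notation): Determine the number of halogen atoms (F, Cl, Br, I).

4

Halogen atoms appear at heavy-atom positions 1, 3, 4, 15 (1×Cl, 3×F).
Halogen count: 4.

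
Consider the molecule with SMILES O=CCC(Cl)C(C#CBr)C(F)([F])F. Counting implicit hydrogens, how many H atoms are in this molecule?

Walk through each heavy atom and fill implicit hydrogens from standard valence (C 4, N 3, O 2, S 2, halogen 1):
  atom 1: O, bond orders sum to 2 (valence 2) → 0 H
  atom 2: C, bond orders sum to 3 (valence 4) → 1 H
  atom 3: C, bond orders sum to 2 (valence 4) → 2 H
  atom 4: C, bond orders sum to 3 (valence 4) → 1 H
  atom 5: Cl (halogen, monovalent) → 0 H
  atom 6: C, bond orders sum to 3 (valence 4) → 1 H
  atom 7: C, bond orders sum to 4 (valence 4) → 0 H
  atom 8: C, bond orders sum to 4 (valence 4) → 0 H
  atom 9: Br (halogen, monovalent) → 0 H
  atom 10: C, bond orders sum to 4 (valence 4) → 0 H
  atom 11: F (halogen, monovalent) → 0 H
  atom 12: F with explicit H count 0
  atom 13: F (halogen, monovalent) → 0 H
Total hydrogens: 5.

5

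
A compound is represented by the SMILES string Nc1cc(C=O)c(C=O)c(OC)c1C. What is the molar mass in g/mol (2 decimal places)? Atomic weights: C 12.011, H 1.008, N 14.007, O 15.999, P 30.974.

First, the molecular formula is C10H11NO3 (counting implicit H from valence).
  C: 10 × 12.011 = 120.110
  H: 11 × 1.008 = 11.088
  N: 1 × 14.007 = 14.007
  O: 3 × 15.999 = 47.997
Sum: 10×12.011 + 11×1.008 + 1×14.007 + 3×15.999 = 193.202 → 193.20 g/mol.

193.20 g/mol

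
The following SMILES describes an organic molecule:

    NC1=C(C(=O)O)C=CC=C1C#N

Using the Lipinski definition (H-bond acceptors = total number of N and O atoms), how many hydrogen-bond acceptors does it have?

N atoms: 2; O atoms: 2.
Lipinski HBA = 2 + 2 = 4.

4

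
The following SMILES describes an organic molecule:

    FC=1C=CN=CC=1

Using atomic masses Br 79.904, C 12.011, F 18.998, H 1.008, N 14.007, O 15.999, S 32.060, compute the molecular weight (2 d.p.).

First, the molecular formula is C5H4FN (counting implicit H from valence).
  C: 5 × 12.011 = 60.055
  F: 1 × 18.998 = 18.998
  H: 4 × 1.008 = 4.032
  N: 1 × 14.007 = 14.007
Sum: 5×12.011 + 1×18.998 + 4×1.008 + 1×14.007 = 97.092 → 97.09 g/mol.

97.09 g/mol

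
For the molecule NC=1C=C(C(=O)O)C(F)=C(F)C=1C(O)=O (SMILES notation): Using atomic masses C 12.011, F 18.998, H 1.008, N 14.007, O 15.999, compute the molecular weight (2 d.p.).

217.13 g/mol

First, the molecular formula is C8H5F2NO4 (counting implicit H from valence).
  C: 8 × 12.011 = 96.088
  F: 2 × 18.998 = 37.996
  H: 5 × 1.008 = 5.040
  N: 1 × 14.007 = 14.007
  O: 4 × 15.999 = 63.996
Sum: 8×12.011 + 2×18.998 + 5×1.008 + 1×14.007 + 4×15.999 = 217.127 → 217.13 g/mol.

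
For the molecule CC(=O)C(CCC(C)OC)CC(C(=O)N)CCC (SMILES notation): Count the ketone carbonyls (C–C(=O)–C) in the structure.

1

The ketone motif appears at heavy-atom position 2 in the SMILES.
Other groups present: 1 amide, 1 ether.
Ketone count: 1.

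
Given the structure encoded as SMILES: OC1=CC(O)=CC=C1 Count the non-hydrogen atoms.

8

Every atom symbol written in the SMILES (organic subset) is one heavy atom; implicit H are not written.
Heavy atoms by element → C:6, O:2.
Total: 8.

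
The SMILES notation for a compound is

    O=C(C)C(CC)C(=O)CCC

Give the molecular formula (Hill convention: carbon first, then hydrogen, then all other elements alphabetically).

Walk through each heavy atom and fill implicit hydrogens from standard valence (C 4, N 3, O 2, S 2, halogen 1):
  atom 1: O, bond orders sum to 2 (valence 2) → 0 H
  atom 2: C, bond orders sum to 4 (valence 4) → 0 H
  atom 3: C, bond orders sum to 1 (valence 4) → 3 H
  atom 4: C, bond orders sum to 3 (valence 4) → 1 H
  atom 5: C, bond orders sum to 2 (valence 4) → 2 H
  atom 6: C, bond orders sum to 1 (valence 4) → 3 H
  atom 7: C, bond orders sum to 4 (valence 4) → 0 H
  atom 8: O, bond orders sum to 2 (valence 2) → 0 H
  atom 9: C, bond orders sum to 2 (valence 4) → 2 H
  atom 10: C, bond orders sum to 2 (valence 4) → 2 H
  atom 11: C, bond orders sum to 1 (valence 4) → 3 H
Totals → C:9, H:16, O:2.

C9H16O2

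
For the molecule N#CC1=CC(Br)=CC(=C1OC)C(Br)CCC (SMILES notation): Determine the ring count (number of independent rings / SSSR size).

In SMILES, each pair of matching ring-closure digits denotes one ring-closing bond; the number of such bonds equals the number of independent rings.
Ring-closure bonds here: 1.

1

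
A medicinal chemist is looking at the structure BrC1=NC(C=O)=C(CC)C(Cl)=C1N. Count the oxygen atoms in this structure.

1

Scan the SMILES for O atoms (remember two-letter symbols like Cl and Br are single atoms).
Oxygen count: 1.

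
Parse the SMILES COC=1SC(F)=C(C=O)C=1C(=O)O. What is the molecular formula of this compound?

C7H5FO4S

Walk through each heavy atom and fill implicit hydrogens from standard valence (C 4, N 3, O 2, S 2, halogen 1):
  atom 1: C, bond orders sum to 1 (valence 4) → 3 H
  atom 2: O, bond orders sum to 2 (valence 2) → 0 H
  atom 3: C, bond orders sum to 4 (valence 4) → 0 H
  atom 4: S, bond orders sum to 2 (valence 2) → 0 H
  atom 5: C, bond orders sum to 4 (valence 4) → 0 H
  atom 6: F (halogen, monovalent) → 0 H
  atom 7: C, bond orders sum to 4 (valence 4) → 0 H
  atom 8: C, bond orders sum to 3 (valence 4) → 1 H
  atom 9: O, bond orders sum to 2 (valence 2) → 0 H
  atom 10: C, bond orders sum to 4 (valence 4) → 0 H
  atom 11: C, bond orders sum to 4 (valence 4) → 0 H
  atom 12: O, bond orders sum to 2 (valence 2) → 0 H
  atom 13: O, bond orders sum to 1 (valence 2) → 1 H
Totals → C:7, H:5, F:1, O:4, S:1.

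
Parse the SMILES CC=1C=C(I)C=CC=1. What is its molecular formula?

C7H7I

Walk through each heavy atom and fill implicit hydrogens from standard valence (C 4, N 3, O 2, S 2, halogen 1):
  atom 1: C, bond orders sum to 1 (valence 4) → 3 H
  atom 2: C, bond orders sum to 4 (valence 4) → 0 H
  atom 3: C, bond orders sum to 3 (valence 4) → 1 H
  atom 4: C, bond orders sum to 4 (valence 4) → 0 H
  atom 5: I (halogen, monovalent) → 0 H
  atom 6: C, bond orders sum to 3 (valence 4) → 1 H
  atom 7: C, bond orders sum to 3 (valence 4) → 1 H
  atom 8: C, bond orders sum to 3 (valence 4) → 1 H
Totals → C:7, H:7, I:1.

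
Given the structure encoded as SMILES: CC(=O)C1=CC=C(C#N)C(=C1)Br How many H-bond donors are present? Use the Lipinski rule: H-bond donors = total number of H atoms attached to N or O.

0

Donors: find every N or O and count the H atoms it carries.
  atom 3 (O): bond orders sum to 2 → 0 H
  atom 9 (N): bond orders sum to 3 → 0 H
Lipinski HBD = 0.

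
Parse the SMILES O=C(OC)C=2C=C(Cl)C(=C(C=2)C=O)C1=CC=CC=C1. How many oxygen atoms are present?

Scan the SMILES for O atoms (remember two-letter symbols like Cl and Br are single atoms).
Oxygen count: 3.

3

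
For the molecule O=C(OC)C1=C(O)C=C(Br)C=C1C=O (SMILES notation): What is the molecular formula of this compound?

C9H7BrO4

Walk through each heavy atom and fill implicit hydrogens from standard valence (C 4, N 3, O 2, S 2, halogen 1):
  atom 1: O, bond orders sum to 2 (valence 2) → 0 H
  atom 2: C, bond orders sum to 4 (valence 4) → 0 H
  atom 3: O, bond orders sum to 2 (valence 2) → 0 H
  atom 4: C, bond orders sum to 1 (valence 4) → 3 H
  atom 5: C, bond orders sum to 4 (valence 4) → 0 H
  atom 6: C, bond orders sum to 4 (valence 4) → 0 H
  atom 7: O, bond orders sum to 1 (valence 2) → 1 H
  atom 8: C, bond orders sum to 3 (valence 4) → 1 H
  atom 9: C, bond orders sum to 4 (valence 4) → 0 H
  atom 10: Br (halogen, monovalent) → 0 H
  atom 11: C, bond orders sum to 3 (valence 4) → 1 H
  atom 12: C, bond orders sum to 4 (valence 4) → 0 H
  atom 13: C, bond orders sum to 3 (valence 4) → 1 H
  atom 14: O, bond orders sum to 2 (valence 2) → 0 H
Totals → C:9, H:7, Br:1, O:4.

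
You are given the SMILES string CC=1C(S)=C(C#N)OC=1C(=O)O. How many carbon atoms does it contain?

Count every carbon token in the SMILES (each C, including those in ring-closure positions and inside branches).
Carbon count: 7.

7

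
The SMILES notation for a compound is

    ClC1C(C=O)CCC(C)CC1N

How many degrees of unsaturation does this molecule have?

2

Degree of unsaturation = (number of rings) + (number of π bonds).
Ring closures in the SMILES: 1.
π bonds: 1 double bond (each 1 DoU) → 1 DoU from unsaturation.
Total DoU = 1 + 1 = 2.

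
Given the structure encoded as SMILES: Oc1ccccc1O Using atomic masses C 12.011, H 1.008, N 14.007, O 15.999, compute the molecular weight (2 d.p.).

110.11 g/mol

First, the molecular formula is C6H6O2 (counting implicit H from valence).
  C: 6 × 12.011 = 72.066
  H: 6 × 1.008 = 6.048
  O: 2 × 15.999 = 31.998
Sum: 6×12.011 + 6×1.008 + 2×15.999 = 110.112 → 110.11 g/mol.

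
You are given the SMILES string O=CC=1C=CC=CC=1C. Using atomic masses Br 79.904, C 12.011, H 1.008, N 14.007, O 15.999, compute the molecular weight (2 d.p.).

120.15 g/mol

First, the molecular formula is C8H8O (counting implicit H from valence).
  C: 8 × 12.011 = 96.088
  H: 8 × 1.008 = 8.064
  O: 1 × 15.999 = 15.999
Sum: 8×12.011 + 8×1.008 + 1×15.999 = 120.151 → 120.15 g/mol.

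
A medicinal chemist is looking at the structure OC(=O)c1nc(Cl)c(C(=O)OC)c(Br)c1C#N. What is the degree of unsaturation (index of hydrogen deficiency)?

8

Molecular formula: C9H4BrClN2O4.
DoU = (2C + 2 + N − H − X) / 2, where X is the halogen count and O/S are ignored.
    = (2·9 + 2 + 2 − 4 − 2) / 2 = 16 / 2 = 8.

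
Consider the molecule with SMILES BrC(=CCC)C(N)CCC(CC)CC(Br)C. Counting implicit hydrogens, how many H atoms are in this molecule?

Walk through each heavy atom and fill implicit hydrogens from standard valence (C 4, N 3, O 2, S 2, halogen 1):
  atom 1: Br (halogen, monovalent) → 0 H
  atom 2: C, bond orders sum to 4 (valence 4) → 0 H
  atom 3: C, bond orders sum to 3 (valence 4) → 1 H
  atom 4: C, bond orders sum to 2 (valence 4) → 2 H
  atom 5: C, bond orders sum to 1 (valence 4) → 3 H
  atom 6: C, bond orders sum to 3 (valence 4) → 1 H
  atom 7: N, bond orders sum to 1 (valence 3) → 2 H
  atom 8: C, bond orders sum to 2 (valence 4) → 2 H
  atom 9: C, bond orders sum to 2 (valence 4) → 2 H
  atom 10: C, bond orders sum to 3 (valence 4) → 1 H
  atom 11: C, bond orders sum to 2 (valence 4) → 2 H
  atom 12: C, bond orders sum to 1 (valence 4) → 3 H
  atom 13: C, bond orders sum to 2 (valence 4) → 2 H
  atom 14: C, bond orders sum to 3 (valence 4) → 1 H
  atom 15: Br (halogen, monovalent) → 0 H
  atom 16: C, bond orders sum to 1 (valence 4) → 3 H
Total hydrogens: 25.

25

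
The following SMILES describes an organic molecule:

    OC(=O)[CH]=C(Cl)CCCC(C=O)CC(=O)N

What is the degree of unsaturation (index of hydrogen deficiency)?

Degree of unsaturation = (number of rings) + (number of π bonds).
Ring closures in the SMILES: 0.
π bonds: 4 double bonds (each 1 DoU) → 4 DoU from unsaturation.
Total DoU = 0 + 4 = 4.

4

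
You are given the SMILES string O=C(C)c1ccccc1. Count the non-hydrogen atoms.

9

Every atom symbol written in the SMILES (organic subset) is one heavy atom; implicit H are not written.
Heavy atoms by element → C:8, O:1.
Total: 9.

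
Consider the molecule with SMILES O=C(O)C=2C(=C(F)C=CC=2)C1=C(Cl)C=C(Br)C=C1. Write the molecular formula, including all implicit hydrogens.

Walk through each heavy atom and fill implicit hydrogens from standard valence (C 4, N 3, O 2, S 2, halogen 1):
  atom 1: O, bond orders sum to 2 (valence 2) → 0 H
  atom 2: C, bond orders sum to 4 (valence 4) → 0 H
  atom 3: O, bond orders sum to 1 (valence 2) → 1 H
  atom 4: C, bond orders sum to 4 (valence 4) → 0 H
  atom 5: C, bond orders sum to 4 (valence 4) → 0 H
  atom 6: C, bond orders sum to 4 (valence 4) → 0 H
  atom 7: F (halogen, monovalent) → 0 H
  atom 8: C, bond orders sum to 3 (valence 4) → 1 H
  atom 9: C, bond orders sum to 3 (valence 4) → 1 H
  atom 10: C, bond orders sum to 3 (valence 4) → 1 H
  atom 11: C, bond orders sum to 4 (valence 4) → 0 H
  atom 12: C, bond orders sum to 4 (valence 4) → 0 H
  atom 13: Cl (halogen, monovalent) → 0 H
  atom 14: C, bond orders sum to 3 (valence 4) → 1 H
  atom 15: C, bond orders sum to 4 (valence 4) → 0 H
  atom 16: Br (halogen, monovalent) → 0 H
  atom 17: C, bond orders sum to 3 (valence 4) → 1 H
  atom 18: C, bond orders sum to 3 (valence 4) → 1 H
Totals → C:13, H:7, Br:1, Cl:1, F:1, O:2.

C13H7BrClFO2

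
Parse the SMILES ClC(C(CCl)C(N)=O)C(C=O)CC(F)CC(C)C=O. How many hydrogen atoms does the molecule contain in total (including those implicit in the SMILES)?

18

Walk through each heavy atom and fill implicit hydrogens from standard valence (C 4, N 3, O 2, S 2, halogen 1):
  atom 1: Cl (halogen, monovalent) → 0 H
  atom 2: C, bond orders sum to 3 (valence 4) → 1 H
  atom 3: C, bond orders sum to 3 (valence 4) → 1 H
  atom 4: C, bond orders sum to 2 (valence 4) → 2 H
  atom 5: Cl (halogen, monovalent) → 0 H
  atom 6: C, bond orders sum to 4 (valence 4) → 0 H
  atom 7: N, bond orders sum to 1 (valence 3) → 2 H
  atom 8: O, bond orders sum to 2 (valence 2) → 0 H
  atom 9: C, bond orders sum to 3 (valence 4) → 1 H
  atom 10: C, bond orders sum to 3 (valence 4) → 1 H
  atom 11: O, bond orders sum to 2 (valence 2) → 0 H
  atom 12: C, bond orders sum to 2 (valence 4) → 2 H
  atom 13: C, bond orders sum to 3 (valence 4) → 1 H
  atom 14: F (halogen, monovalent) → 0 H
  atom 15: C, bond orders sum to 2 (valence 4) → 2 H
  atom 16: C, bond orders sum to 3 (valence 4) → 1 H
  atom 17: C, bond orders sum to 1 (valence 4) → 3 H
  atom 18: C, bond orders sum to 3 (valence 4) → 1 H
  atom 19: O, bond orders sum to 2 (valence 2) → 0 H
Total hydrogens: 18.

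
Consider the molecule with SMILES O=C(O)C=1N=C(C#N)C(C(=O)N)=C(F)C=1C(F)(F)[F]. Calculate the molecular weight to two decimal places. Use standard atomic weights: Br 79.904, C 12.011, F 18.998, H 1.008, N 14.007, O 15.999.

First, the molecular formula is C9H3F4N3O3 (counting implicit H from valence).
  C: 9 × 12.011 = 108.099
  F: 4 × 18.998 = 75.992
  H: 3 × 1.008 = 3.024
  N: 3 × 14.007 = 42.021
  O: 3 × 15.999 = 47.997
Sum: 9×12.011 + 4×18.998 + 3×1.008 + 3×14.007 + 3×15.999 = 277.133 → 277.13 g/mol.

277.13 g/mol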